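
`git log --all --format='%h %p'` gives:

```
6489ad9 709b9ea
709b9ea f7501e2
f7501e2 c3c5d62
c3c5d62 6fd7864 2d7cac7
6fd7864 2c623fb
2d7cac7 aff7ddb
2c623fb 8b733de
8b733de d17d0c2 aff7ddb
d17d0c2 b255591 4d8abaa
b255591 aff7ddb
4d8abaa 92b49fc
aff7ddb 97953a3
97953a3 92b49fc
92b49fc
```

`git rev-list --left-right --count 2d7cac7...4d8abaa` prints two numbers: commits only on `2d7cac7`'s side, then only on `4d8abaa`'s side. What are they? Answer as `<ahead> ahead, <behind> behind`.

3 ahead, 1 behind

Reachable from 2d7cac7: {2d7cac7, 92b49fc, 97953a3, aff7ddb}.
Reachable from 4d8abaa: {4d8abaa, 92b49fc}.
Only in 2d7cac7's history (ahead): {2d7cac7, 97953a3, aff7ddb} — 3.
Only in 4d8abaa's history (behind): {4d8abaa} — 1.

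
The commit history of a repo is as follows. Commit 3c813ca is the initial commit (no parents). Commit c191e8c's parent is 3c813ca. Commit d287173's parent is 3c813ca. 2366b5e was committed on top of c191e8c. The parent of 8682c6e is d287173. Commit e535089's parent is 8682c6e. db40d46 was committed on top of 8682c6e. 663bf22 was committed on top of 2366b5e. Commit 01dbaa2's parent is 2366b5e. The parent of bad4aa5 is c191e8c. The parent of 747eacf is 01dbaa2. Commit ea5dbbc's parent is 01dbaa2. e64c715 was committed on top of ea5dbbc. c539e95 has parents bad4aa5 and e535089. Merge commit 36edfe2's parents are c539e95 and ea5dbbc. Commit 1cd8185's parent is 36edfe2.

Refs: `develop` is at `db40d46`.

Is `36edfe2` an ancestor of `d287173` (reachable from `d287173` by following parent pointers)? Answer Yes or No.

No

Ancestors of d287173: {3c813ca, d287173}.
36edfe2 is not in that set, so it is not an ancestor of d287173.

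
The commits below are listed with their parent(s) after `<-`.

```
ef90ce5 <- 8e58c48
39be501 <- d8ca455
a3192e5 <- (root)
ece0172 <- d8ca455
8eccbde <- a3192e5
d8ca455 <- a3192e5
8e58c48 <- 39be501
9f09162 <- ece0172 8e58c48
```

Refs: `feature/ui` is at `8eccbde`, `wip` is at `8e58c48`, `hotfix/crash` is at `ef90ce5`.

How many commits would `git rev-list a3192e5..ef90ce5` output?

4

Reachable from ef90ce5: {39be501, 8e58c48, a3192e5, d8ca455, ef90ce5}.
Reachable from a3192e5: {a3192e5}.
In ef90ce5's history but not a3192e5's: {39be501, 8e58c48, d8ca455, ef90ce5} — 4 commits.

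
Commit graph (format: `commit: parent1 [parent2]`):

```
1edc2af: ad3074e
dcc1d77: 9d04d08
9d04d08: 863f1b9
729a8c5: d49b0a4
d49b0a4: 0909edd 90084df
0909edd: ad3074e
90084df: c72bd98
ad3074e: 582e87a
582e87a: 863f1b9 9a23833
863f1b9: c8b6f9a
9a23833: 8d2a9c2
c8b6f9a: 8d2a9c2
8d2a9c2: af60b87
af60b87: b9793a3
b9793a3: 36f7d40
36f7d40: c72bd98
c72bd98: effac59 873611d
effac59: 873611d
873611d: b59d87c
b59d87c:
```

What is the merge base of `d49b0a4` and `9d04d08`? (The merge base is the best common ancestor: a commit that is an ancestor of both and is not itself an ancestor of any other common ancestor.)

863f1b9

Ancestors of d49b0a4: {0909edd, 36f7d40, 582e87a, 863f1b9, 873611d, 8d2a9c2, 90084df, 9a23833, ad3074e, af60b87, b59d87c, b9793a3, c72bd98, c8b6f9a, d49b0a4, effac59}.
Ancestors of 9d04d08: {36f7d40, 863f1b9, 873611d, 8d2a9c2, 9d04d08, af60b87, b59d87c, b9793a3, c72bd98, c8b6f9a, effac59}.
Common ancestors: {36f7d40, 863f1b9, 873611d, 8d2a9c2, af60b87, b59d87c, b9793a3, c72bd98, c8b6f9a, effac59}.
Among these, 863f1b9 is not an ancestor of any other common ancestor — it is the merge base.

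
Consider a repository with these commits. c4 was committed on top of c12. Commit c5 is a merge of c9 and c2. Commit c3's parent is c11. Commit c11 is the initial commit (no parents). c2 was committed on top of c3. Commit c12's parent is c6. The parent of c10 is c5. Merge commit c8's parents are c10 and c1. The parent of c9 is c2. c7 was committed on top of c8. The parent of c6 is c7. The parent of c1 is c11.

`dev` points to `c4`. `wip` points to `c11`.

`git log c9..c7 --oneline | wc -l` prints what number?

5

Reachable from c7: {c1, c10, c11, c2, c3, c5, c7, c8, c9}.
Reachable from c9: {c11, c2, c3, c9}.
In c7's history but not c9's: {c1, c10, c5, c7, c8} — 5 commits.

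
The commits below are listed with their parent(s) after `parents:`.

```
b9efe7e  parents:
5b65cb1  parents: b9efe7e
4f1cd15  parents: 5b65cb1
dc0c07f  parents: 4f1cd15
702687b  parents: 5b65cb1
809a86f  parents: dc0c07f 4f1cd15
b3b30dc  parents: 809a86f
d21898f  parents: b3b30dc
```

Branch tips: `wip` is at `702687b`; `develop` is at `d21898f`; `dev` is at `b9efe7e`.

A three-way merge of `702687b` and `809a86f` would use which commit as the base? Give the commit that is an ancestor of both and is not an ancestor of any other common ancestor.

5b65cb1

Ancestors of 702687b: {5b65cb1, 702687b, b9efe7e}.
Ancestors of 809a86f: {4f1cd15, 5b65cb1, 809a86f, b9efe7e, dc0c07f}.
Common ancestors: {5b65cb1, b9efe7e}.
Among these, 5b65cb1 is not an ancestor of any other common ancestor — it is the merge base.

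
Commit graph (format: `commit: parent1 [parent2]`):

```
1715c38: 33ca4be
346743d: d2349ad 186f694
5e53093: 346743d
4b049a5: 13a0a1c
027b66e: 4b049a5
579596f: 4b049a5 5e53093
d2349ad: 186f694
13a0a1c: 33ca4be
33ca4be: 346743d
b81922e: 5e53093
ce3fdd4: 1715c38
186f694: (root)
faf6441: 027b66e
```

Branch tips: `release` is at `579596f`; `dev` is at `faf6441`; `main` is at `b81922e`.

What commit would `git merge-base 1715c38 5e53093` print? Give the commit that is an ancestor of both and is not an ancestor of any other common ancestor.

Ancestors of 1715c38: {1715c38, 186f694, 33ca4be, 346743d, d2349ad}.
Ancestors of 5e53093: {186f694, 346743d, 5e53093, d2349ad}.
Common ancestors: {186f694, 346743d, d2349ad}.
Among these, 346743d is not an ancestor of any other common ancestor — it is the merge base.

346743d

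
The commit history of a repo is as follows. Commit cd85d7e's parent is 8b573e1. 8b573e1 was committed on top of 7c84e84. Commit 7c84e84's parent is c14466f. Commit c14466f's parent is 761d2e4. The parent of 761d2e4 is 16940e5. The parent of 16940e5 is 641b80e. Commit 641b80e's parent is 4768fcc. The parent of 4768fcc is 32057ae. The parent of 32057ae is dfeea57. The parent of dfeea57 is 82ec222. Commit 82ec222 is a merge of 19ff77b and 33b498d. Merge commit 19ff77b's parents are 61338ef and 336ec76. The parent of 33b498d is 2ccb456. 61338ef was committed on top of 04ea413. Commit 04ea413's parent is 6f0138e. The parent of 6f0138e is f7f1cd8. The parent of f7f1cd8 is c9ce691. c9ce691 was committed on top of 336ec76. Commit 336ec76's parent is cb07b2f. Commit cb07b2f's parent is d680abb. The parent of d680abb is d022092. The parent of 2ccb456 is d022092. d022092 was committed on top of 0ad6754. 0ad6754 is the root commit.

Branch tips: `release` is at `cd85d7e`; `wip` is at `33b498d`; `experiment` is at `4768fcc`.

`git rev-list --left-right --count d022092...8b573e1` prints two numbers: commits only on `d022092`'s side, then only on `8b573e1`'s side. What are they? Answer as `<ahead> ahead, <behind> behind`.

Reachable from d022092: {0ad6754, d022092}.
Reachable from 8b573e1: {04ea413, 0ad6754, 16940e5, 19ff77b, 2ccb456, 32057ae, 336ec76, 33b498d, 4768fcc, 61338ef, 641b80e, 6f0138e, 761d2e4, 7c84e84, 82ec222, 8b573e1, c14466f, c9ce691, cb07b2f, d022092, d680abb, dfeea57, f7f1cd8}.
Only in d022092's history (ahead): {} — 0.
Only in 8b573e1's history (behind): {04ea413, 16940e5, 19ff77b, 2ccb456, 32057ae, 336ec76, 33b498d, 4768fcc, 61338ef, 641b80e, 6f0138e, 761d2e4, 7c84e84, 82ec222, 8b573e1, c14466f, c9ce691, cb07b2f, d680abb, dfeea57, f7f1cd8} — 21.

0 ahead, 21 behind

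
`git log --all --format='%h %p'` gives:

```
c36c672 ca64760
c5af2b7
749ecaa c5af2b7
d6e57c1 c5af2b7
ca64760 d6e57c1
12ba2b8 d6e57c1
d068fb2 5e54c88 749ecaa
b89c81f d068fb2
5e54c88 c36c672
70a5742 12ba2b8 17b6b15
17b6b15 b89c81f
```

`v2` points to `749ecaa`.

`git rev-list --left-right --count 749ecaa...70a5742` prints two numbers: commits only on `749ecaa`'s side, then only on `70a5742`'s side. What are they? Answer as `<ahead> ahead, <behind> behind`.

Reachable from 749ecaa: {749ecaa, c5af2b7}.
Reachable from 70a5742: {12ba2b8, 17b6b15, 5e54c88, 70a5742, 749ecaa, b89c81f, c36c672, c5af2b7, ca64760, d068fb2, d6e57c1}.
Only in 749ecaa's history (ahead): {} — 0.
Only in 70a5742's history (behind): {12ba2b8, 17b6b15, 5e54c88, 70a5742, b89c81f, c36c672, ca64760, d068fb2, d6e57c1} — 9.

0 ahead, 9 behind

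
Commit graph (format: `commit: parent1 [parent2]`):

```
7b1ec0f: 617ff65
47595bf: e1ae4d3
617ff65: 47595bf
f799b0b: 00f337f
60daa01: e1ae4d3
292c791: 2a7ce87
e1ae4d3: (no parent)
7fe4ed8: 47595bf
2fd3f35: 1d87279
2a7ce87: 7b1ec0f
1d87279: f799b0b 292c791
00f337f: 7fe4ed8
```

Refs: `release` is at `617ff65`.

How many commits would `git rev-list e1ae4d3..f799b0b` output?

Reachable from f799b0b: {00f337f, 47595bf, 7fe4ed8, e1ae4d3, f799b0b}.
Reachable from e1ae4d3: {e1ae4d3}.
In f799b0b's history but not e1ae4d3's: {00f337f, 47595bf, 7fe4ed8, f799b0b} — 4 commits.

4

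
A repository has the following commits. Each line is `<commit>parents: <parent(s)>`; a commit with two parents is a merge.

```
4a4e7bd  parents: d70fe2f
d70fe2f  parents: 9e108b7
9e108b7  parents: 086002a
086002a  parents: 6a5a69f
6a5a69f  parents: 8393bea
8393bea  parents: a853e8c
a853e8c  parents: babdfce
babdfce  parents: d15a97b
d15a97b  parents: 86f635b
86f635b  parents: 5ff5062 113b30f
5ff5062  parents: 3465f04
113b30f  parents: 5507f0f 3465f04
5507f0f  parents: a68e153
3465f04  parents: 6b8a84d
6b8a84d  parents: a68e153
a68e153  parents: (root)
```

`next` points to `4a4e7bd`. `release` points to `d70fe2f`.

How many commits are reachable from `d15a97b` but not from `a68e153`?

7

Reachable from d15a97b: {113b30f, 3465f04, 5507f0f, 5ff5062, 6b8a84d, 86f635b, a68e153, d15a97b}.
Reachable from a68e153: {a68e153}.
In d15a97b's history but not a68e153's: {113b30f, 3465f04, 5507f0f, 5ff5062, 6b8a84d, 86f635b, d15a97b} — 7 commits.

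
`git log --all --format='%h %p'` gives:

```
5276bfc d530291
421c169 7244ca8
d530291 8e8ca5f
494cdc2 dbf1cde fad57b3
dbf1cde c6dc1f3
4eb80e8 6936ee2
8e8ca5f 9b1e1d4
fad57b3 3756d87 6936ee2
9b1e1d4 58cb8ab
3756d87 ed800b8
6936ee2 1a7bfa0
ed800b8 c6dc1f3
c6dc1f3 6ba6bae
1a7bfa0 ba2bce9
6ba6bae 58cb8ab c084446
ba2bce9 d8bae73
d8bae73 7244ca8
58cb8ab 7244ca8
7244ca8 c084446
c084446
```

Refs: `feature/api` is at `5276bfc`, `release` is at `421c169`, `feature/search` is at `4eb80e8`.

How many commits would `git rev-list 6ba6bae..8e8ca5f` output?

2

Reachable from 8e8ca5f: {58cb8ab, 7244ca8, 8e8ca5f, 9b1e1d4, c084446}.
Reachable from 6ba6bae: {58cb8ab, 6ba6bae, 7244ca8, c084446}.
In 8e8ca5f's history but not 6ba6bae's: {8e8ca5f, 9b1e1d4} — 2 commits.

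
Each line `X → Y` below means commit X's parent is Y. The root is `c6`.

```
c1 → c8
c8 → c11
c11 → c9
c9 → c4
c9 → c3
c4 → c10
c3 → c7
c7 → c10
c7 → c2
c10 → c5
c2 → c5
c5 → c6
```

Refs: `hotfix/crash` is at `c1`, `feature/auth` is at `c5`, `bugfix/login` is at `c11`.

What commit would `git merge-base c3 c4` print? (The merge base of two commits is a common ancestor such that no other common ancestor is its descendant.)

c10

Ancestors of c3: {c10, c2, c3, c5, c6, c7}.
Ancestors of c4: {c10, c4, c5, c6}.
Common ancestors: {c10, c5, c6}.
Among these, c10 is not an ancestor of any other common ancestor — it is the merge base.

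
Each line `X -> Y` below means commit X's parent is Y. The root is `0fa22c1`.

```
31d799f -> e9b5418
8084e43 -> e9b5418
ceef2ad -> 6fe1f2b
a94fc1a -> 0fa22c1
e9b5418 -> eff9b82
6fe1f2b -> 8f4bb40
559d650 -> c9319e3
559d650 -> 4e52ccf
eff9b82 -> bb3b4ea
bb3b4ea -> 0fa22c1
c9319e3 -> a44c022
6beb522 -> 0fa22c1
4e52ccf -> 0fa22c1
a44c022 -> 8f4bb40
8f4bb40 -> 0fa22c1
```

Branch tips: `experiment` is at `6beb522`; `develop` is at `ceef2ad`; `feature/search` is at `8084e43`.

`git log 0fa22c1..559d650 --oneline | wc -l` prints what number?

5

Reachable from 559d650: {0fa22c1, 4e52ccf, 559d650, 8f4bb40, a44c022, c9319e3}.
Reachable from 0fa22c1: {0fa22c1}.
In 559d650's history but not 0fa22c1's: {4e52ccf, 559d650, 8f4bb40, a44c022, c9319e3} — 5 commits.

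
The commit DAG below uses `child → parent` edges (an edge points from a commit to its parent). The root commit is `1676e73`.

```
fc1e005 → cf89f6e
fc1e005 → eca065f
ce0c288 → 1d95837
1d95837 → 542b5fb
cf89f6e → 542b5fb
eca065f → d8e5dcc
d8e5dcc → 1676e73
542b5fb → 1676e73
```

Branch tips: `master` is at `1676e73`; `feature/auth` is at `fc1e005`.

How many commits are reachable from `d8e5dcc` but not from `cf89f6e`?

1

Reachable from d8e5dcc: {1676e73, d8e5dcc}.
Reachable from cf89f6e: {1676e73, 542b5fb, cf89f6e}.
In d8e5dcc's history but not cf89f6e's: {d8e5dcc} — 1 commit.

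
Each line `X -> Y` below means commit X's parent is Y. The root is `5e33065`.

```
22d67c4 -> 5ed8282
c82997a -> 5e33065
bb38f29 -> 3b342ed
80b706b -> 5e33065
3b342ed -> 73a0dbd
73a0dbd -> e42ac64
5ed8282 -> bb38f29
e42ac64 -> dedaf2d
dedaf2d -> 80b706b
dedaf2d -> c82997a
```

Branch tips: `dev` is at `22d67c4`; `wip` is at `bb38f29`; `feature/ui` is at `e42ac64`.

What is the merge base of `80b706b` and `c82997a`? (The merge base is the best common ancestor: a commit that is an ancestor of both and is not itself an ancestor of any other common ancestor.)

5e33065

Ancestors of 80b706b: {5e33065, 80b706b}.
Ancestors of c82997a: {5e33065, c82997a}.
Common ancestors: {5e33065}.
The only common ancestor is 5e33065, so it is the merge base.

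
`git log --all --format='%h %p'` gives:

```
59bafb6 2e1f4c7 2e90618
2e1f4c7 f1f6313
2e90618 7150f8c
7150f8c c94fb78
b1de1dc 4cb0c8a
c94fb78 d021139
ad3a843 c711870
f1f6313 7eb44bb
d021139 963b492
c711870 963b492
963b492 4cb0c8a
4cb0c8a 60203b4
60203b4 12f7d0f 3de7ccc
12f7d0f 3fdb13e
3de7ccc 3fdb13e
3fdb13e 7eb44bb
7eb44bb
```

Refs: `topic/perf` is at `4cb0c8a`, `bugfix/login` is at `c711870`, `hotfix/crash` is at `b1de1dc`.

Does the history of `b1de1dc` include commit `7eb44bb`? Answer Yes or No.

Ancestors of b1de1dc (commits reachable by following parents): {12f7d0f, 3de7ccc, 3fdb13e, 4cb0c8a, 60203b4, 7eb44bb, b1de1dc}.
7eb44bb is in that set, so it is an ancestor of b1de1dc.

Yes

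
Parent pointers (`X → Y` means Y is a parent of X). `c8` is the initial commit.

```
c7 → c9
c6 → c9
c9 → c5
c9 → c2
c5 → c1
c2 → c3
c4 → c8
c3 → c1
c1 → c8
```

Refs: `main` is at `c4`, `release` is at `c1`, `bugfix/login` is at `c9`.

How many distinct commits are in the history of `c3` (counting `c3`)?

3

Walking parent pointers from c3: reachable set = {c1, c3, c8}.
That is 3 commits.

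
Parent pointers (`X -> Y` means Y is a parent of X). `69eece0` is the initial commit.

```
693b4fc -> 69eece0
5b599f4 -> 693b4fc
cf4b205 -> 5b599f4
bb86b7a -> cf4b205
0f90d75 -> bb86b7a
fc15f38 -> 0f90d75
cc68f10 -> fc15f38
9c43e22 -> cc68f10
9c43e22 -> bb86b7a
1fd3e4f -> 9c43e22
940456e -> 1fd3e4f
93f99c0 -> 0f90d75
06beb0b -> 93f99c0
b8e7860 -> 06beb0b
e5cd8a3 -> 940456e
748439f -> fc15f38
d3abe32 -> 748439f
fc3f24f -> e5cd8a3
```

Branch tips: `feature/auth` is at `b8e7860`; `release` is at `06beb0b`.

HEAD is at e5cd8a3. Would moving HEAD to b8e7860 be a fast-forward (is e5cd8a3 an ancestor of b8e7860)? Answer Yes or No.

No

A fast-forward from e5cd8a3 to b8e7860 is possible iff e5cd8a3 is an ancestor of b8e7860.
Ancestors of b8e7860: {06beb0b, 0f90d75, 5b599f4, 693b4fc, 69eece0, 93f99c0, b8e7860, bb86b7a, cf4b205}.
e5cd8a3 is not among them, so fast-forward is not possible.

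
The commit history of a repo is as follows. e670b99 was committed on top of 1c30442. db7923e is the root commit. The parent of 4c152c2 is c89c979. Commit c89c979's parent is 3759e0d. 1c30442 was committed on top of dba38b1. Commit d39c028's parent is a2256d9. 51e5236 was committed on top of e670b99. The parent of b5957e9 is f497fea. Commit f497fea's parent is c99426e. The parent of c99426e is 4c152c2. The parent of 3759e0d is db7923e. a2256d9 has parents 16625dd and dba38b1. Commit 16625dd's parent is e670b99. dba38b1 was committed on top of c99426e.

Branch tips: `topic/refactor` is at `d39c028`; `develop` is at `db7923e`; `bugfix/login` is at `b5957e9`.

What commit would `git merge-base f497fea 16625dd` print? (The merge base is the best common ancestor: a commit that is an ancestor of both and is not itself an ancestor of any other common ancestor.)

Ancestors of f497fea: {3759e0d, 4c152c2, c89c979, c99426e, db7923e, f497fea}.
Ancestors of 16625dd: {16625dd, 1c30442, 3759e0d, 4c152c2, c89c979, c99426e, db7923e, dba38b1, e670b99}.
Common ancestors: {3759e0d, 4c152c2, c89c979, c99426e, db7923e}.
Among these, c99426e is not an ancestor of any other common ancestor — it is the merge base.

c99426e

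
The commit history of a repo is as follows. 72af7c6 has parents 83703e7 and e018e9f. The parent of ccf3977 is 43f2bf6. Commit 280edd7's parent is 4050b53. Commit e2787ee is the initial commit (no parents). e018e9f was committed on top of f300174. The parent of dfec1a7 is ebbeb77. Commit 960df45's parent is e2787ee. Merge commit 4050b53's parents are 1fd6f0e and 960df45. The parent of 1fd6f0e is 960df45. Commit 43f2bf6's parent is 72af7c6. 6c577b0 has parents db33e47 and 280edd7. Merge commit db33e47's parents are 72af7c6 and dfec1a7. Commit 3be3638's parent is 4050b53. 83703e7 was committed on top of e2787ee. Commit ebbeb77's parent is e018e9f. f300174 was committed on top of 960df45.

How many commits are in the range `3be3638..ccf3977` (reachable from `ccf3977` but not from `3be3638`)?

Reachable from ccf3977: {43f2bf6, 72af7c6, 83703e7, 960df45, ccf3977, e018e9f, e2787ee, f300174}.
Reachable from 3be3638: {1fd6f0e, 3be3638, 4050b53, 960df45, e2787ee}.
In ccf3977's history but not 3be3638's: {43f2bf6, 72af7c6, 83703e7, ccf3977, e018e9f, f300174} — 6 commits.

6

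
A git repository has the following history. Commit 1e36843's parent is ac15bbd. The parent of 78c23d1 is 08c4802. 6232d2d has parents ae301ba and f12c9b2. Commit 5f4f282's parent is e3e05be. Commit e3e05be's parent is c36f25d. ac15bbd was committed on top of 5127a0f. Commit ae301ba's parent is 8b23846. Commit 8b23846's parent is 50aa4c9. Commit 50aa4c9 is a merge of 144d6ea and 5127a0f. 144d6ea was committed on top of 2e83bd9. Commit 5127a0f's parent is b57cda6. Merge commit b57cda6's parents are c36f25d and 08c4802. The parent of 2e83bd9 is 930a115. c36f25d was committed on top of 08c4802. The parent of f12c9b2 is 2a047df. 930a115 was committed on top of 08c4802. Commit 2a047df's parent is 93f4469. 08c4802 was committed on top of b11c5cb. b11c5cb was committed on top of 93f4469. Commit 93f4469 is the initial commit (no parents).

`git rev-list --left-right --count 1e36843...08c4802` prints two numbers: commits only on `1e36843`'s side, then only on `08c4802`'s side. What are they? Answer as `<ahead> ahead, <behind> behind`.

5 ahead, 0 behind

Reachable from 1e36843: {08c4802, 1e36843, 5127a0f, 93f4469, ac15bbd, b11c5cb, b57cda6, c36f25d}.
Reachable from 08c4802: {08c4802, 93f4469, b11c5cb}.
Only in 1e36843's history (ahead): {1e36843, 5127a0f, ac15bbd, b57cda6, c36f25d} — 5.
Only in 08c4802's history (behind): {} — 0.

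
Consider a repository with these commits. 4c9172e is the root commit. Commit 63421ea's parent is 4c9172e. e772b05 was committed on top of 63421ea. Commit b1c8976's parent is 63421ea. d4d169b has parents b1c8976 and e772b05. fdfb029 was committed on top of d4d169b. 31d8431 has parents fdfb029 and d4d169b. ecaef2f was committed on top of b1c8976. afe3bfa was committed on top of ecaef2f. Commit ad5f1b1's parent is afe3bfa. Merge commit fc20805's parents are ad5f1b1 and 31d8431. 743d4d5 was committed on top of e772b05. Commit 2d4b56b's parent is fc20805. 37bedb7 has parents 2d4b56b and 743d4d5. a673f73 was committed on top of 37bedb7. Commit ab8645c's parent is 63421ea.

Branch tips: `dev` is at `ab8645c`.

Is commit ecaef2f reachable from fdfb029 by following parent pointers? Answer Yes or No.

Ancestors of fdfb029: {4c9172e, 63421ea, b1c8976, d4d169b, e772b05, fdfb029}.
ecaef2f is not in that set, so it is not an ancestor of fdfb029.

No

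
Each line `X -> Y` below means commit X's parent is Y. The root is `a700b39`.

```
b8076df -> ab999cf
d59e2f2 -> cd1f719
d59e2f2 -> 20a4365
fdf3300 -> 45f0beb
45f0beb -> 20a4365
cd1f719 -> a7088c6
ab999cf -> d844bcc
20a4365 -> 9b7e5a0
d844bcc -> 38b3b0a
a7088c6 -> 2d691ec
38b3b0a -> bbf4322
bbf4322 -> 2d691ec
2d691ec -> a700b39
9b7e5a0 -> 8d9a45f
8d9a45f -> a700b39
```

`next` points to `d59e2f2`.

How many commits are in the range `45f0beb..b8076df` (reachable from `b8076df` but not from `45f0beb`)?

6

Reachable from b8076df: {2d691ec, 38b3b0a, a700b39, ab999cf, b8076df, bbf4322, d844bcc}.
Reachable from 45f0beb: {20a4365, 45f0beb, 8d9a45f, 9b7e5a0, a700b39}.
In b8076df's history but not 45f0beb's: {2d691ec, 38b3b0a, ab999cf, b8076df, bbf4322, d844bcc} — 6 commits.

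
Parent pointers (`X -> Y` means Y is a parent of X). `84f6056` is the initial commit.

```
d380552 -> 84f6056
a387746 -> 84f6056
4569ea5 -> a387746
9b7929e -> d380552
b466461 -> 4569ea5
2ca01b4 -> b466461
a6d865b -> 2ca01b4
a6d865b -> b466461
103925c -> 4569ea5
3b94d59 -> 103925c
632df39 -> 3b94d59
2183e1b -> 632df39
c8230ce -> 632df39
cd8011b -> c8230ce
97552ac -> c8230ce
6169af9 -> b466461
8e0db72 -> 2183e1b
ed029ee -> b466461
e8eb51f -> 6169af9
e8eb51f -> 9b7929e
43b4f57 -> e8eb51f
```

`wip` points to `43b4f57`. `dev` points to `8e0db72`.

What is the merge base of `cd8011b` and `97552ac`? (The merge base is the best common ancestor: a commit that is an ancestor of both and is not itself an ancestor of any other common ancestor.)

c8230ce

Ancestors of cd8011b: {103925c, 3b94d59, 4569ea5, 632df39, 84f6056, a387746, c8230ce, cd8011b}.
Ancestors of 97552ac: {103925c, 3b94d59, 4569ea5, 632df39, 84f6056, 97552ac, a387746, c8230ce}.
Common ancestors: {103925c, 3b94d59, 4569ea5, 632df39, 84f6056, a387746, c8230ce}.
Among these, c8230ce is not an ancestor of any other common ancestor — it is the merge base.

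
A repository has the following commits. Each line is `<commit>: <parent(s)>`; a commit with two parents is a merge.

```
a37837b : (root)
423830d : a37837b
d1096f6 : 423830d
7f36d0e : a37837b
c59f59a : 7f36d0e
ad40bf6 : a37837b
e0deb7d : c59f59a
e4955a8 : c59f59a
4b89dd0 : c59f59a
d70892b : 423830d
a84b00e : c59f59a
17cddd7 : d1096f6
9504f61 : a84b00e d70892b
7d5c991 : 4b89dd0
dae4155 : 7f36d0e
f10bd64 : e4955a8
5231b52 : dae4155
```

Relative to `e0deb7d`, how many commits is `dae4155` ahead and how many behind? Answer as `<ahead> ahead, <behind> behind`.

1 ahead, 2 behind

Reachable from dae4155: {7f36d0e, a37837b, dae4155}.
Reachable from e0deb7d: {7f36d0e, a37837b, c59f59a, e0deb7d}.
Only in dae4155's history (ahead): {dae4155} — 1.
Only in e0deb7d's history (behind): {c59f59a, e0deb7d} — 2.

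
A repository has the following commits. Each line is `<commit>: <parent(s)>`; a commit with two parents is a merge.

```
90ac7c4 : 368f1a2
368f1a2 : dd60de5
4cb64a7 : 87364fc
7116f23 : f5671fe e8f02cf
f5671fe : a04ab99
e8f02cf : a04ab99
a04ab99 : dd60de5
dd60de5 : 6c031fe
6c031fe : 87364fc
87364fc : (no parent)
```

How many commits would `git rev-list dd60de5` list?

3

Walking parent pointers from dd60de5: reachable set = {6c031fe, 87364fc, dd60de5}.
That is 3 commits.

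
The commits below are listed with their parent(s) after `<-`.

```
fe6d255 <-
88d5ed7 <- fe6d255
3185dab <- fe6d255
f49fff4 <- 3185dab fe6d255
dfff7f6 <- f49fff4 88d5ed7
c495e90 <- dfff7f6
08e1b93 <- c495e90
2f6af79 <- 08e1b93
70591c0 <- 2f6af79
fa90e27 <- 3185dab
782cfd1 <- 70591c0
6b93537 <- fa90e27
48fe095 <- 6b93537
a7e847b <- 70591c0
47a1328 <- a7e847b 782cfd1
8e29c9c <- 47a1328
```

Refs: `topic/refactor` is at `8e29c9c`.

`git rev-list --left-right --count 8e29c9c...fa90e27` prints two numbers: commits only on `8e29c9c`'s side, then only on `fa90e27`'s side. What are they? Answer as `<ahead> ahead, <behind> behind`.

11 ahead, 1 behind

Reachable from 8e29c9c: {08e1b93, 2f6af79, 3185dab, 47a1328, 70591c0, 782cfd1, 88d5ed7, 8e29c9c, a7e847b, c495e90, dfff7f6, f49fff4, fe6d255}.
Reachable from fa90e27: {3185dab, fa90e27, fe6d255}.
Only in 8e29c9c's history (ahead): {08e1b93, 2f6af79, 47a1328, 70591c0, 782cfd1, 88d5ed7, 8e29c9c, a7e847b, c495e90, dfff7f6, f49fff4} — 11.
Only in fa90e27's history (behind): {fa90e27} — 1.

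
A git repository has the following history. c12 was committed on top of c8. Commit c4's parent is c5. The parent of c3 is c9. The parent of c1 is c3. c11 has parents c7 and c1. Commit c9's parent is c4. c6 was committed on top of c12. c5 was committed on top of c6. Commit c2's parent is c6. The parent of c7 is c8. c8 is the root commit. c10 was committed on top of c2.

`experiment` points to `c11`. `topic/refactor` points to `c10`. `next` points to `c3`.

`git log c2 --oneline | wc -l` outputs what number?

4

Walking parent pointers from c2: reachable set = {c12, c2, c6, c8}.
That is 4 commits.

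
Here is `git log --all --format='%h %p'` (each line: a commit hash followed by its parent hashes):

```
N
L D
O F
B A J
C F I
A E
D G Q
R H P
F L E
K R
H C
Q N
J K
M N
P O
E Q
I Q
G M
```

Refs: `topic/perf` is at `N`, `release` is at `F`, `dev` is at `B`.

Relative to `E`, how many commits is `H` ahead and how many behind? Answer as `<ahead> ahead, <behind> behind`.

8 ahead, 0 behind

Reachable from H: {C, D, E, F, G, H, I, L, M, N, Q}.
Reachable from E: {E, N, Q}.
Only in H's history (ahead): {C, D, F, G, H, I, L, M} — 8.
Only in E's history (behind): {} — 0.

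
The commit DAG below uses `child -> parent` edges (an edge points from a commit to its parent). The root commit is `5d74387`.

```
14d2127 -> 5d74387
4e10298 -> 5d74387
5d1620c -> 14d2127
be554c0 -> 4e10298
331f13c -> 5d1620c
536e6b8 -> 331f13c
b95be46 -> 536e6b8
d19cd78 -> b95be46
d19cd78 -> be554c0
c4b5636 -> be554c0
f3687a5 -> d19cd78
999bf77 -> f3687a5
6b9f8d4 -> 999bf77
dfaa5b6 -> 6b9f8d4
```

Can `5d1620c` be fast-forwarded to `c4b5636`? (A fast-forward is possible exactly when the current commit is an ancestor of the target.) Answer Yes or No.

No

A fast-forward from 5d1620c to c4b5636 is possible iff 5d1620c is an ancestor of c4b5636.
Ancestors of c4b5636: {4e10298, 5d74387, be554c0, c4b5636}.
5d1620c is not among them, so fast-forward is not possible.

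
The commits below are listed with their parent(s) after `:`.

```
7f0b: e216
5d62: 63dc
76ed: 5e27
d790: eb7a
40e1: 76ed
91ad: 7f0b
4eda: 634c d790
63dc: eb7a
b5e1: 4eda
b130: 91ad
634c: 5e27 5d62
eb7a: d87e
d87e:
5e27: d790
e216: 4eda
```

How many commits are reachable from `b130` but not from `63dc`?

Reachable from b130: {4eda, 5d62, 5e27, 634c, 63dc, 7f0b, 91ad, b130, d790, d87e, e216, eb7a}.
Reachable from 63dc: {63dc, d87e, eb7a}.
In b130's history but not 63dc's: {4eda, 5d62, 5e27, 634c, 7f0b, 91ad, b130, d790, e216} — 9 commits.

9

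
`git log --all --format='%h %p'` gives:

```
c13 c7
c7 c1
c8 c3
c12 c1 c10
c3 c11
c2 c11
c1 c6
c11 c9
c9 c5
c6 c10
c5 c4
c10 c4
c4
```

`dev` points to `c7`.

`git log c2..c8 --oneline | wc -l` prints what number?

2

Reachable from c8: {c11, c3, c4, c5, c8, c9}.
Reachable from c2: {c11, c2, c4, c5, c9}.
In c8's history but not c2's: {c3, c8} — 2 commits.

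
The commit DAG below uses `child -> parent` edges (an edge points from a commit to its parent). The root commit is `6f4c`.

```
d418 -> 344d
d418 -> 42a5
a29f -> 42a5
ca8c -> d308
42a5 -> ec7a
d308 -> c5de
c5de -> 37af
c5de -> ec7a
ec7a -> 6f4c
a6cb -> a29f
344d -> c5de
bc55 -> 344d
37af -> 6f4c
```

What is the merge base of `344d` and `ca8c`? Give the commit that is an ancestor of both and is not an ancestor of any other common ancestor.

c5de

Ancestors of 344d: {344d, 37af, 6f4c, c5de, ec7a}.
Ancestors of ca8c: {37af, 6f4c, c5de, ca8c, d308, ec7a}.
Common ancestors: {37af, 6f4c, c5de, ec7a}.
Among these, c5de is not an ancestor of any other common ancestor — it is the merge base.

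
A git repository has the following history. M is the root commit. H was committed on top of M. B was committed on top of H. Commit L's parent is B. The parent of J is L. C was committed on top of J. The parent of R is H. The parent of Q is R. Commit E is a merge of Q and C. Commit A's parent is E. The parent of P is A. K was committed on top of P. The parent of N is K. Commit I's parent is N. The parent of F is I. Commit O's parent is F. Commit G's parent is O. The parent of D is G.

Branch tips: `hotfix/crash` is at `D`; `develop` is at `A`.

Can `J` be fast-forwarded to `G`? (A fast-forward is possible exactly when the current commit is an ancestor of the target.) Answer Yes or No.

Yes

A fast-forward from J to G is possible iff J is an ancestor of G.
Ancestors of G: {A, B, C, E, F, G, H, I, J, K, L, M, N, O, P, Q, R}.
J is among them, so fast-forward is possible.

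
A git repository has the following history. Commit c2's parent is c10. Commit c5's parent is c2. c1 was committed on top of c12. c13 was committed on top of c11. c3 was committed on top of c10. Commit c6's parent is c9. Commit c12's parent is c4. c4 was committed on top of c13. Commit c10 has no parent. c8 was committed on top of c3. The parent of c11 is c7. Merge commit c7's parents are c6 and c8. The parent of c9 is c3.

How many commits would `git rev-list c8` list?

Walking parent pointers from c8: reachable set = {c10, c3, c8}.
That is 3 commits.

3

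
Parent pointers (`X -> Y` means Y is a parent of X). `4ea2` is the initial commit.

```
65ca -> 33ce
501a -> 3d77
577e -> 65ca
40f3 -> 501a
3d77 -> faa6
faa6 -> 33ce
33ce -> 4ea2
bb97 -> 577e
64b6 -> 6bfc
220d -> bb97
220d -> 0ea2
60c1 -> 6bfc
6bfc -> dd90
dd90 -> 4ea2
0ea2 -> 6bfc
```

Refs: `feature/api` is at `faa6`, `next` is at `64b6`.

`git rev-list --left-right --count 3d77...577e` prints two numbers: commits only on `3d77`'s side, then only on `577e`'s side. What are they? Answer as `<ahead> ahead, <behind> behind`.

Reachable from 3d77: {33ce, 3d77, 4ea2, faa6}.
Reachable from 577e: {33ce, 4ea2, 577e, 65ca}.
Only in 3d77's history (ahead): {3d77, faa6} — 2.
Only in 577e's history (behind): {577e, 65ca} — 2.

2 ahead, 2 behind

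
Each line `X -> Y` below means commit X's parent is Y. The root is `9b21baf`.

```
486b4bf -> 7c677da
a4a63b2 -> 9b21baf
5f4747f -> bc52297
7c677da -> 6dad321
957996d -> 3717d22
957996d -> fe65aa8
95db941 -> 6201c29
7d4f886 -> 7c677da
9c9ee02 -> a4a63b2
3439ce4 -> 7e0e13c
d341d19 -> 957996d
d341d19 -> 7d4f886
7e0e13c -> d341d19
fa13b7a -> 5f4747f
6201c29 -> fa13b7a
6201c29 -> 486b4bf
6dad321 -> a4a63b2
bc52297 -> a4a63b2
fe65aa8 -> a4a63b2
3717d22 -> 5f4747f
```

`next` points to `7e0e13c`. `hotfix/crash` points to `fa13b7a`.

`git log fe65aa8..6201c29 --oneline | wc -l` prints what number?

Reachable from 6201c29: {486b4bf, 5f4747f, 6201c29, 6dad321, 7c677da, 9b21baf, a4a63b2, bc52297, fa13b7a}.
Reachable from fe65aa8: {9b21baf, a4a63b2, fe65aa8}.
In 6201c29's history but not fe65aa8's: {486b4bf, 5f4747f, 6201c29, 6dad321, 7c677da, bc52297, fa13b7a} — 7 commits.

7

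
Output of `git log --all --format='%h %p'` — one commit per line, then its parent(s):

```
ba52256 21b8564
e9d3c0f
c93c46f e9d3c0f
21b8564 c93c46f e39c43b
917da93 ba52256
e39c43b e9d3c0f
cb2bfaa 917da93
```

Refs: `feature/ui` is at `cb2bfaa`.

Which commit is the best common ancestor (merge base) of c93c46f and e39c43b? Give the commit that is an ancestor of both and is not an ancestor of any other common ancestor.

e9d3c0f

Ancestors of c93c46f: {c93c46f, e9d3c0f}.
Ancestors of e39c43b: {e39c43b, e9d3c0f}.
Common ancestors: {e9d3c0f}.
The only common ancestor is e9d3c0f, so it is the merge base.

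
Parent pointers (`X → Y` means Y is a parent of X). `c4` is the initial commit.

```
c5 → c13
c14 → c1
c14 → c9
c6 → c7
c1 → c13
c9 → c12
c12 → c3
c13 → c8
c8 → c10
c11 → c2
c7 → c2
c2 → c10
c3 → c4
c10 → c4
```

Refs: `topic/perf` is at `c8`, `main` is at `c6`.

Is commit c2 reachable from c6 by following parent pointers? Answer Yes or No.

Ancestors of c6 (commits reachable by following parents): {c10, c2, c4, c6, c7}.
c2 is in that set, so it is an ancestor of c6.

Yes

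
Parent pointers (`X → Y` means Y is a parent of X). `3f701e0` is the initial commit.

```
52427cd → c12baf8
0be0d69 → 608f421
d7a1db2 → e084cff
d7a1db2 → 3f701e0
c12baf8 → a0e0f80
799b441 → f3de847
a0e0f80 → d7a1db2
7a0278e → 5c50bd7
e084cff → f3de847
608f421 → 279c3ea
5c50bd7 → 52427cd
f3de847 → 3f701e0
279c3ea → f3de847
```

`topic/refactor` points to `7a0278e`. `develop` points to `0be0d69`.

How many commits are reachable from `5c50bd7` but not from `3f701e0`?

7

Reachable from 5c50bd7: {3f701e0, 52427cd, 5c50bd7, a0e0f80, c12baf8, d7a1db2, e084cff, f3de847}.
Reachable from 3f701e0: {3f701e0}.
In 5c50bd7's history but not 3f701e0's: {52427cd, 5c50bd7, a0e0f80, c12baf8, d7a1db2, e084cff, f3de847} — 7 commits.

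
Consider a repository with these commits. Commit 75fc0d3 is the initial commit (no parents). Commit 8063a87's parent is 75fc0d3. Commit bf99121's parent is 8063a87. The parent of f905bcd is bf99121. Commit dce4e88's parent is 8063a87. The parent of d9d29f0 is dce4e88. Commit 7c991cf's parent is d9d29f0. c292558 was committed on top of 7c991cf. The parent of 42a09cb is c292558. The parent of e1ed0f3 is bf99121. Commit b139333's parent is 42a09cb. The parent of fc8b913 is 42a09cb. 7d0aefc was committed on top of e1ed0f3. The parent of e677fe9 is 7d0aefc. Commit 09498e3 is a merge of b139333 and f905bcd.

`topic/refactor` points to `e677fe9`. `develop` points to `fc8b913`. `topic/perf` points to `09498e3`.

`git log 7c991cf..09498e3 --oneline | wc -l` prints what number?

6

Reachable from 09498e3: {09498e3, 42a09cb, 75fc0d3, 7c991cf, 8063a87, b139333, bf99121, c292558, d9d29f0, dce4e88, f905bcd}.
Reachable from 7c991cf: {75fc0d3, 7c991cf, 8063a87, d9d29f0, dce4e88}.
In 09498e3's history but not 7c991cf's: {09498e3, 42a09cb, b139333, bf99121, c292558, f905bcd} — 6 commits.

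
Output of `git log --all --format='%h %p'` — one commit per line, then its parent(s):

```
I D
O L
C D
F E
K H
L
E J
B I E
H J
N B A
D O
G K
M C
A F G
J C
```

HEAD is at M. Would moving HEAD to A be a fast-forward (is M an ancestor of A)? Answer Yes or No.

No

A fast-forward from M to A is possible iff M is an ancestor of A.
Ancestors of A: {A, C, D, E, F, G, H, J, K, L, O}.
M is not among them, so fast-forward is not possible.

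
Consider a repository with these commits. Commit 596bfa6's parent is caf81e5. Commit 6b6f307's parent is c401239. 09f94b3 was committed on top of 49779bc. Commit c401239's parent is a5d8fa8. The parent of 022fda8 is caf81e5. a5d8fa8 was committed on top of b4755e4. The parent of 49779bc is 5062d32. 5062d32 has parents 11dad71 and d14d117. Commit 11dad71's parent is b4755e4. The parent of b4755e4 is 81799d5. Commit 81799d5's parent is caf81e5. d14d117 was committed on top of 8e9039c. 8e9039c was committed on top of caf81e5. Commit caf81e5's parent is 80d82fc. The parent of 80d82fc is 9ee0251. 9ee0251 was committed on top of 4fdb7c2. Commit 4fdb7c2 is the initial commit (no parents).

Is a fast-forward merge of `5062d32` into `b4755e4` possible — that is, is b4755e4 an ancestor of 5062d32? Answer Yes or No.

Yes

A fast-forward from b4755e4 to 5062d32 is possible iff b4755e4 is an ancestor of 5062d32.
Ancestors of 5062d32: {11dad71, 4fdb7c2, 5062d32, 80d82fc, 81799d5, 8e9039c, 9ee0251, b4755e4, caf81e5, d14d117}.
b4755e4 is among them, so fast-forward is possible.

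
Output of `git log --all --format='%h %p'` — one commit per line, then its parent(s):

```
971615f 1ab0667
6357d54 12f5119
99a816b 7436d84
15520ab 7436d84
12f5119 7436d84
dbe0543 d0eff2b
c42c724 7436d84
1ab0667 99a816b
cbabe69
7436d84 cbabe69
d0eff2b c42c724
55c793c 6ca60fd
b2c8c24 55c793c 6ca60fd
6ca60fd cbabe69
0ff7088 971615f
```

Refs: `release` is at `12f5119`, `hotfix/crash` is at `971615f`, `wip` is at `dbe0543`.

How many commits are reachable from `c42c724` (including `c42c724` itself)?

3

Walking parent pointers from c42c724: reachable set = {7436d84, c42c724, cbabe69}.
That is 3 commits.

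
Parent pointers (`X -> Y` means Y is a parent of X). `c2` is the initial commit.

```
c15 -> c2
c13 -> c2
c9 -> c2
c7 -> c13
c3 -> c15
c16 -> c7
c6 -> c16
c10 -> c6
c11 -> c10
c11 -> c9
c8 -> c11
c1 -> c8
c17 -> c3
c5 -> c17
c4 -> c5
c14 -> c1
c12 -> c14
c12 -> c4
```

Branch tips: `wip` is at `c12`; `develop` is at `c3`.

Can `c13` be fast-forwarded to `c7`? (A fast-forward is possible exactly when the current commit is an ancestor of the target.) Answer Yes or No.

A fast-forward from c13 to c7 is possible iff c13 is an ancestor of c7.
Ancestors of c7: {c13, c2, c7}.
c13 is among them, so fast-forward is possible.

Yes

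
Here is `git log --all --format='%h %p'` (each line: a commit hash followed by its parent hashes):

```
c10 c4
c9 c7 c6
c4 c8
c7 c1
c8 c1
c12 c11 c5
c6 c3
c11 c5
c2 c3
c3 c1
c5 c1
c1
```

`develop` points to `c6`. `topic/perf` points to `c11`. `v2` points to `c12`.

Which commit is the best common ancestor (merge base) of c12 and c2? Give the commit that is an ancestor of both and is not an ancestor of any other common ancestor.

Ancestors of c12: {c1, c11, c12, c5}.
Ancestors of c2: {c1, c2, c3}.
Common ancestors: {c1}.
The only common ancestor is c1, so it is the merge base.

c1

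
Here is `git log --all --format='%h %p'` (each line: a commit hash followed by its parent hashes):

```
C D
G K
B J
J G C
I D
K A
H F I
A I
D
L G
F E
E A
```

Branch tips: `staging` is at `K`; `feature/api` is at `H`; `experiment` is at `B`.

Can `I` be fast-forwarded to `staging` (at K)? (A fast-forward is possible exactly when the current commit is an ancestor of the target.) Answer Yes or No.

Yes

A fast-forward from I to K is possible iff I is an ancestor of K.
Ancestors of K: {A, D, I, K}.
I is among them, so fast-forward is possible.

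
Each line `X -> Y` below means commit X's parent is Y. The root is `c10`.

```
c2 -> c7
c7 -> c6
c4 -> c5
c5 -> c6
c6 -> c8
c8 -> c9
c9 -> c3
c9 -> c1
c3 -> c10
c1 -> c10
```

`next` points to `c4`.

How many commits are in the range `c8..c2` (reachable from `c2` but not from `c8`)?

3

Reachable from c2: {c1, c10, c2, c3, c6, c7, c8, c9}.
Reachable from c8: {c1, c10, c3, c8, c9}.
In c2's history but not c8's: {c2, c6, c7} — 3 commits.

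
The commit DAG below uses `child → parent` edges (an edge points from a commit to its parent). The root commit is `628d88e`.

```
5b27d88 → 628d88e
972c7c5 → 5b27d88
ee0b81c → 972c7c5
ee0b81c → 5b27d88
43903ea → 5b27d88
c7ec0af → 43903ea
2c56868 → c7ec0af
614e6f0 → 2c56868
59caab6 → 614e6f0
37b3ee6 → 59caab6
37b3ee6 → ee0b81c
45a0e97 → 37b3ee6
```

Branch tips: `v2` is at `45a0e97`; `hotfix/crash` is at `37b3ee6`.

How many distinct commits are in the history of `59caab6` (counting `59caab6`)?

7

Walking parent pointers from 59caab6: reachable set = {2c56868, 43903ea, 59caab6, 5b27d88, 614e6f0, 628d88e, c7ec0af}.
That is 7 commits.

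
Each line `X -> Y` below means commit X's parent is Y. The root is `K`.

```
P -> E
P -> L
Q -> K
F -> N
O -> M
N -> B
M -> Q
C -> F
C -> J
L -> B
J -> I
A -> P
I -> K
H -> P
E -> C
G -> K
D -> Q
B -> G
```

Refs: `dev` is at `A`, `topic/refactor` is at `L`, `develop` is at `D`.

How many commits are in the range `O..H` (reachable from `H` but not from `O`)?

Reachable from H: {B, C, E, F, G, H, I, J, K, L, N, P}.
Reachable from O: {K, M, O, Q}.
In H's history but not O's: {B, C, E, F, G, H, I, J, L, N, P} — 11 commits.

11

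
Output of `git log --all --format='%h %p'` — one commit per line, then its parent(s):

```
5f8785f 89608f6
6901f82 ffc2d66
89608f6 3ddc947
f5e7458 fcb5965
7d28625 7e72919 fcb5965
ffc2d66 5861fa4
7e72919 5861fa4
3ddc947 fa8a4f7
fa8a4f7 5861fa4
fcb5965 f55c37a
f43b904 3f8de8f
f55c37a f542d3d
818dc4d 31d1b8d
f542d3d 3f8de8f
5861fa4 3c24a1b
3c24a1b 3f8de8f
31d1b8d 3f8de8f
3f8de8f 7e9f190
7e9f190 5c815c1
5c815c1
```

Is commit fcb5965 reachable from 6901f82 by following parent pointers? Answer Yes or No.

Ancestors of 6901f82: {3c24a1b, 3f8de8f, 5861fa4, 5c815c1, 6901f82, 7e9f190, ffc2d66}.
fcb5965 is not in that set, so it is not an ancestor of 6901f82.

No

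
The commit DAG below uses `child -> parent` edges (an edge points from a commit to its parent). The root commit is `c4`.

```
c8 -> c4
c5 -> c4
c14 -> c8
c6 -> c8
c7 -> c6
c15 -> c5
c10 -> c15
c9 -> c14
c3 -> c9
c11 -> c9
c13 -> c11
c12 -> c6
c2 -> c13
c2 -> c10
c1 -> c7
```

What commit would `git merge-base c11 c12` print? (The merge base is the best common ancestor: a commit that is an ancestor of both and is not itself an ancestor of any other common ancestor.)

c8

Ancestors of c11: {c11, c14, c4, c8, c9}.
Ancestors of c12: {c12, c4, c6, c8}.
Common ancestors: {c4, c8}.
Among these, c8 is not an ancestor of any other common ancestor — it is the merge base.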